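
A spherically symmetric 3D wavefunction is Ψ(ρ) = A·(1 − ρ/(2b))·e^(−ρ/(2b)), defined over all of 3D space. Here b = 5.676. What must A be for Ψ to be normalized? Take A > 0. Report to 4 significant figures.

Normalization requires ∫|Ψ|² 4πρ² dρ = 1, integrated from 0 to ∞.
The angular integral contributes 4π, leaving ∫₀^∞ ρ²|Ψ|² dρ.
Carrying out the integral gives A² · 8·π·b^3.
Plugging in b = 5.676 yields A = 0.014751.

A ≈ 0.01475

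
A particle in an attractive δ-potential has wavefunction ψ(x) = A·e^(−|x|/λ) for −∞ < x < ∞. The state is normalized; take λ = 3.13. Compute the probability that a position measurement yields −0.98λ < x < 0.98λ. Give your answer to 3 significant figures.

P ≈ 0.859

|ψ|² is the probability density, so P = ∫_{−0.98λ}^{0.98λ} |ψ|² dx.
With A² fixed by ∫|ψ|² = 1, i.e. A² = (λ)^(−1), substitute and integrate.
Both integrals are even about x = 0, so only the x ≥ 0 halves are needed (the factors of 2 cancel). Let u = x/λ; then A² and the length scale cancel, so P = ∫_{0}^{0.98} e^(-2·u) du ÷ ∫_{0}^{∞} e^(-2·u) du.
Using ∫ e^(-2·u) du = -e^(-2·u)/2, the numerator is 1/2 - e^(-49/25)/2 and the denominator is 1/2.
Taking the ratio, P = 0.8591.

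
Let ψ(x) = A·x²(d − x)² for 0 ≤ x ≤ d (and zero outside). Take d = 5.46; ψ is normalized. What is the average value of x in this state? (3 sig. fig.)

⟨x⟩ = ∫ x |ψ|² dx over the full domain.
Expanding the polynomial and integrating term by term, the ratio of the moment integral to the normalization integral gives ⟨x⟩ = d/2.
With d = 5.46, ⟨x⟩ = 2.730.

⟨x⟩ ≈ 2.73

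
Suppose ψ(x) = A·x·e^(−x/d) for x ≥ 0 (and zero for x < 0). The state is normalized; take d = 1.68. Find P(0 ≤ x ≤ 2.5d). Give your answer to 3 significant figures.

|ψ|² is the probability density, so P = ∫_{0}^{2.5d} |ψ|² dx.
With A² fixed by ∫|ψ|² = 1, i.e. A² = (d^3/4)^(−1), substitute and integrate.
Let u = x/d; then A² and the length scale cancel, so P = ∫_{0}^{2.5} u^2·e^(-2·u) du ÷ ∫_{0}^{∞} u^2·e^(-2·u) du.
Using ∫ u^2·e^(-2·u) du = -(2·u^2 + 2·u + 1)·e^(-2·u)/4, the numerator is 1/4 - 37·e^(-5)/8 and the denominator is 1/4.
The result is P = 0.8753.

P ≈ 0.875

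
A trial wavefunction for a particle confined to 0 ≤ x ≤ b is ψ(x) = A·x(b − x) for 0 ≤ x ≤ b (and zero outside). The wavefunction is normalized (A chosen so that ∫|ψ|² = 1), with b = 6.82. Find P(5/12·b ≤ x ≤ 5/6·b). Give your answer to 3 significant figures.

P ≈ 0.618

The probability is P = ∫ |ψ|² dx over [5/12·b, 5/6·b].
With A² fixed by ∫|ψ|² = 1, i.e. A² = (b^5/30)^(−1), substitute and integrate.
In terms of u = x/b (A² and the length scale cancel between numerator and denominator), P = [∫_{5/12}^{5/6} u^2·(1 - u)^2 du] / [∫_{0}^{1} u^2·(1 - u)^2 du].
With ∫ u^2·(1 - u)^2 du = u^3·(6·u^2 - 15·u + 10)/30 + C, the region integral is ≈ 0.020596 and the full one is 1/30.
The result is P = 0.6179.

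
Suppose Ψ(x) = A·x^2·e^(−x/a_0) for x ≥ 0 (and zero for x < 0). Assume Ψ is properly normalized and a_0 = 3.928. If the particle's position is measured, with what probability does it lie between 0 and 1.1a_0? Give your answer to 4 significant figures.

P ≈ 0.07250

The probability is P = ∫ |Ψ|² dx over [0, 1.1a_0].
The normalization integral ∫|Ψ|²dx over the whole domain equals 3·a_0^5/4·A², and A² cancels in the ratio.
Let u = x/a_0; then A² and the length scale cancel, so P = ∫_{0}^{1.1} u^4·e^(-2·u) du ÷ ∫_{0}^{∞} u^4·e^(-2·u) du.
Using ∫ u^4·e^(-2·u) du = -(u^4/2 + u^3 + 3·u^2/2 + 3·u/2 + 3/4)·e^(-2·u), the numerator is ≈ 0.0543722 and the denominator is 3/4.
This works out to P = 0.072496.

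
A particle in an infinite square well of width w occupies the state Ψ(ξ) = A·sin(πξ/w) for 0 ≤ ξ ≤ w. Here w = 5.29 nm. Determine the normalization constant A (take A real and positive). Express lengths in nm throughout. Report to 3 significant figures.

A ≈ 0.615 nm^(-1/2)

The normalization condition is ∫|Ψ|² dξ = 1 from 0 to w.
With ∫₀^w sin²(nπξ/w) dξ = w/2, the integral (without the A² prefactor) comes out to w/2.
Substituting w = 5.29 gives A² = 0.3781, so A = 0.6149.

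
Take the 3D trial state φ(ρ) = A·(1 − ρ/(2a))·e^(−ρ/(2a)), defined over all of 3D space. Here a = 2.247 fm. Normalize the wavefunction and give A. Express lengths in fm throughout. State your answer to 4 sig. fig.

A ≈ 0.05922 fm^(-3/2)

The normalization condition is ∫|φ|² 4πρ² dρ = 1 from 0 to ∞.
∫|φ|² 4πρ² dρ = A²·(8·π·a^3).
Setting this equal to 1 gives A² = 1/(8·π·a^3).
With a = 2.247: A² = 0.0035071 and A = 0.059221.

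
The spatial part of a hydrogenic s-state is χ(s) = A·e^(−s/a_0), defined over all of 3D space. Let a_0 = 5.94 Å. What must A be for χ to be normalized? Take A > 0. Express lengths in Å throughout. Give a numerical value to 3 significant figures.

A ≈ 0.0390 Å^(-3/2)

Require ∫ |χ|² 4πs² ds = 1 over the whole domain.
In 3D with spherical symmetry the volume element is 4πs² ds.
Recall ∫₀^∞ s^m e^(−s/β) ds = m!·β^(m+1), with χ = A·e^(−s/a_0), the integral evaluates to A²·[π·a_0^3].
So A² = (π·a_0^3)^(−1).
Plugging in a_0 = 5.94 yields A = 0.03897.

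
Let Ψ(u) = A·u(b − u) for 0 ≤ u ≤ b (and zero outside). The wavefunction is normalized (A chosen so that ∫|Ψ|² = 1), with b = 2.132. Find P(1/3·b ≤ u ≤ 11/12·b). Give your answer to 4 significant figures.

The probability is P = ∫ |Ψ|² du over [1/3·b, 11/12·b].
Since A² = 1/(b^5/30), this is the region integral divided by the full normalization integral.
Let t = u/b; then A² and the length scale cancel, so P = ∫_{1/3}^{11/12} t^2·(1 - t)^2 dt ÷ ∫_{0}^{1} t^2·(1 - t)^2 dt.
Using ∫ t^2·(1 - t)^2 dt = t^3·(6·t^2 - 15·t + 10)/30, the numerator is ≈ 0.0261679 and the denominator is 1/30.
This works out to P = 0.78504.

P ≈ 0.7850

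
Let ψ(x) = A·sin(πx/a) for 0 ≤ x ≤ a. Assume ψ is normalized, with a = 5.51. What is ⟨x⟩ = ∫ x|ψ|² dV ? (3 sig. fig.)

By definition ⟨x⟩ = ∫ x |ψ(x)|² dx.
Since the A² factors cancel between numerator and denominator, ⟨x⟩ = a/2.
With a = 5.51, ⟨x⟩ = 2.755.

⟨x⟩ ≈ 2.76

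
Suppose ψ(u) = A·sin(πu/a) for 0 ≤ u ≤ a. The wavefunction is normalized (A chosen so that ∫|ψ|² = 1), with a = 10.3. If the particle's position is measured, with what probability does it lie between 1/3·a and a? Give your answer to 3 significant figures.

P ≈ 0.804

|ψ|² is the probability density, so P = ∫_{1/3·a}^{a} |ψ|² du.
With A² fixed by ∫|ψ|² = 1, i.e. A² = (a/2)^(−1), substitute and integrate.
Let t = u/a; then A² and the length scale cancel, so P = ∫_{1/3}^{1} sin(π·t)^2 dt ÷ ∫_{0}^{1} sin(π·t)^2 dt.
With ∫ sin(π·t)^2 dt = t/2 - sin(2·π·t)/(4·π) + C, the region integral is √(3)/(8·π) + 1/3 and the full one is 1/2.
The result is P = √(3)/(4·π) + 2/3.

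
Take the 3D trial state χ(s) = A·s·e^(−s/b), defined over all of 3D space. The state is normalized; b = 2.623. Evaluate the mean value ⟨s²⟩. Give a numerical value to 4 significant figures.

⟨s^2⟩ ≈ 51.60

By definition ⟨s²⟩ = ∫ s^2 |χ(s)|² 4πs² ds.
With ∫₀^∞ s^6 e^(−αs) ds = 6!/α^7, evaluating both integrals, ⟨s²⟩ = 15·b^2/2.
Putting b = 2.623 gives 51.601.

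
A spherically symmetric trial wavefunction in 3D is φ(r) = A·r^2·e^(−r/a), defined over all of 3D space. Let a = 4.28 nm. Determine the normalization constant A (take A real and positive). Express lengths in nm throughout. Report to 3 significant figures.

The normalization condition is ∫|φ|² 4πr² dr = 1 from 0 to ∞.
The angular integral contributes 4π, leaving ∫₀^∞ r²|φ|² dr.
Using ∫₀^∞ rⁿ e^(−αr) dr = n!/αⁿ⁺¹, with φ = A·r^2·e^(−r/a), the integral evaluates to A²·[45·π·a^7/2].
With a = 4.28: A² = 5.377E-7 and A = 0.0007333.

A ≈ 0.000733 nm^(-7/2)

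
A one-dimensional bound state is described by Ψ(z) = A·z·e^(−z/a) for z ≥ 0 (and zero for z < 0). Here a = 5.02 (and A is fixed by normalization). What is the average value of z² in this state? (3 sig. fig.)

⟨z^2⟩ ≈ 75.6

By definition ⟨z²⟩ = ∫ z^2 |Ψ(z)|² dz.
Since the A² factors cancel between numerator and denominator, ⟨z²⟩ = 3·a^2.
With a = 5.02, ⟨z^2⟩ = 75.60.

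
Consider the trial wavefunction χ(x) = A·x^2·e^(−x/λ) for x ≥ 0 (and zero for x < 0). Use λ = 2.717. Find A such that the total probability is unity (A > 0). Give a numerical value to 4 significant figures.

Require ∫ |χ|² dx = 1 over the whole domain.
With ∫₀^∞ x^4 e^(−αx) dx = 4!/α^5, the integral (without the A² prefactor) comes out to 3·λ^5/4.
Setting this equal to 1 gives A² = 1/(3·λ^5/4).
Plugging in λ = 2.717 yields A = 0.094895.

A ≈ 0.09490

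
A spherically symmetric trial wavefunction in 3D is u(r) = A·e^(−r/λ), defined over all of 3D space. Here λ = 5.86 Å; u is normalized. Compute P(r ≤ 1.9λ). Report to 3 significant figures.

With dV = 4πr²dr, the probability is ∫|u|² dV over r ≤ 1.9λ.
A² is fixed by ∫₀^∞ 4πr²|u|² dr = 1, i.e. A² = (π·λ^3)^(−1).
Let t = r/λ; then A², 4π and the length scale all cancel, so P = ∫_{0}^{1.9} t^2·e^(-2·t) dt ÷ ∫_{0}^{∞} t^2·e^(-2·t) dt.
With ∫ t^2·e^(-2·t) dt = -(2·t^2 + 2·t + 1)·e^(-2·t)/4 + C, the region integral is 1/4 - 601·e^(-19/5)/200 and the full one is 1/4.
This evaluates to P = 0.7311.

P ≈ 0.731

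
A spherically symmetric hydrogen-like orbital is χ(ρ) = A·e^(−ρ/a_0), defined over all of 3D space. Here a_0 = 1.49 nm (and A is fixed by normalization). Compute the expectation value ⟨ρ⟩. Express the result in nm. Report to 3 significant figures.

By definition ⟨ρ⟩ = ∫ ρ |χ(ρ)|² 4πρ² dρ.
Recall ∫₀^∞ ρ^m e^(−ρ/β) dρ = m!·β^(m+1), evaluating both integrals, ⟨ρ⟩ = 3·a_0/2.
With a_0 = 1.49, ⟨ρ⟩ = 2.235.

⟨ρ⟩ ≈ 2.24 nm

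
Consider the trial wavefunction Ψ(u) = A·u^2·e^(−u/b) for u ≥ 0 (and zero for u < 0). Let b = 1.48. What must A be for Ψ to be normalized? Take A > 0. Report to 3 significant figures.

We need A² ∫|f|² du = 1, taking the integral from 0 to ∞.
The integral (without the A² prefactor) comes out to 3·b^5/4.
Substituting b = 1.48 gives A² = 0.1878, so A = 0.4333.

A ≈ 0.433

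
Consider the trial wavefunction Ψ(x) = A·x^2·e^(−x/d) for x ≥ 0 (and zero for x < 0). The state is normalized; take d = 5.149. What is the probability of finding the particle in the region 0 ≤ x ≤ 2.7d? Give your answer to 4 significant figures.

P ≈ 0.6267

The probability is P = ∫ |Ψ|² dx over [0, 2.7d].
The normalization integral ∫|Ψ|²dx over the whole domain equals 3·d^5/4·A², and A² cancels in the ratio.
Let u = x/d; then A² and the length scale cancel, so P = ∫_{0}^{2.7} u^4·e^(-2·u) du ÷ ∫_{0}^{∞} u^4·e^(-2·u) du.
With ∫ u^4·e^(-2·u) du = -(u^4/2 + u^3 + 3·u^2/2 + 3·u/2 + 3/4)·e^(-2·u) + C, the region integral is ≈ 0.470017 and the full one is 3/4.
The result is P = 0.62669.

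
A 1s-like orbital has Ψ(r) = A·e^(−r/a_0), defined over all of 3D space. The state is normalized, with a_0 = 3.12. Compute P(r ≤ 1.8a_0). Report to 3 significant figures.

With dV = 4πr²dr, the probability is ∫|Ψ|² dV over r ≤ 1.8a_0.
A² is fixed by ∫₀^∞ 4πr²|Ψ|² dr = 1, i.e. A² = (π·a_0^3)^(−1).
In terms of u = r/a_0 (A², 4π and the length scale all cancel between numerator and denominator), P = [∫_{0}^{1.8} u^2·e^(-2·u) du] / [∫_{0}^{∞} u^2·e^(-2·u) du].
An antiderivative of u^2·e^(-2·u) is -(2·u^2 + 2·u + 1)·e^(-2·u)/4; evaluating from 0 to 1.8 gives 1/4 - 277·e^(-18/5)/100, while the full integral is 1/4.
This evaluates to P = 0.6973.

P ≈ 0.697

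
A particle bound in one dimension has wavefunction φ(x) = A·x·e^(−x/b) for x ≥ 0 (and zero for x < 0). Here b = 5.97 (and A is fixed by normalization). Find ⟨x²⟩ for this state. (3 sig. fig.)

By definition ⟨x²⟩ = ∫ x^2 |φ(x)|² dx.
With ∫₀^∞ x^4 e^(−αx) dx = 4!/α^5, the ratio of the moment integral to the normalization integral gives ⟨x²⟩ = 3·b^2.
Putting b = 5.97 gives 106.9.

⟨x^2⟩ ≈ 107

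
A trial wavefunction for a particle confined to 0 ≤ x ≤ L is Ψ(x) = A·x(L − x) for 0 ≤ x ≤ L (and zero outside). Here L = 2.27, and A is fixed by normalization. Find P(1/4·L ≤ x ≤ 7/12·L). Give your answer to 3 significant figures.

P ≈ 0.550

P = ∫_{1/4·L}^{7/12·L} |Ψ(x)|² dx.
With A² fixed by ∫|Ψ|² = 1, i.e. A² = (L^5/30)^(−1), substitute and integrate.
In terms of u = x/L (A² and the length scale cancel between numerator and denominator), P = [∫_{1/4}^{7/12} u^2·(1 - u)^2 du] / [∫_{0}^{1} u^2·(1 - u)^2 du].
An antiderivative of u^2·(1 - u)^2 is u^3·(6·u^2 - 15·u + 10)/30; evaluating from 1/4 to 7/12 gives ≈ 0.018329, while the full integral is 1/30.
Taking the ratio, P = 0.5499.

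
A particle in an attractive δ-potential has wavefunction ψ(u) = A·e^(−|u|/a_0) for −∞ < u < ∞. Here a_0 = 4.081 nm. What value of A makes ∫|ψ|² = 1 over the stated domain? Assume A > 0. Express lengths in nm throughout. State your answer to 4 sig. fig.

A ≈ 0.4950 nm^(-1/2)

The normalization condition is ∫|ψ|² du = 1 from −∞ to ∞.
Carrying out the integral gives A² · a_0.
Hence A² = 1/[a_0].
Plugging in a_0 = 4.081 yields A = 0.49501.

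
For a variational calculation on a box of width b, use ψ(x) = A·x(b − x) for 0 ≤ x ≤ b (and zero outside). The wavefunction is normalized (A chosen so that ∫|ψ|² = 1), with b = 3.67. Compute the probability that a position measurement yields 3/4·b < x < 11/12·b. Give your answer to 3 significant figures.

The probability is P = ∫ |ψ|² dx over [3/4·b, 11/12·b].
The normalization integral ∫|ψ|²dx over the whole domain equals b^5/30·A², and A² cancels in the ratio.
In terms of u = x/b (A² and the length scale cancel between numerator and denominator), P = [∫_{3/4}^{11/12} u^2·(1 - u)^2 du] / [∫_{0}^{1} u^2·(1 - u)^2 du].
An antiderivative of u^2·(1 - u)^2 is u^3·(6·u^2 - 15·u + 10)/30; evaluating from 3/4 to 11/12 gives ≈ 0.0032809, while the full integral is 1/30.
The result is P = 0.09843.

P ≈ 0.0984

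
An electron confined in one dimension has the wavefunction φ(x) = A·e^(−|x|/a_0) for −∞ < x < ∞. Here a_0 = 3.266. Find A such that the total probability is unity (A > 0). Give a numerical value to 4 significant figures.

Normalization requires ∫|φ|² dx = 1, integrated from −∞ to ∞.
Carrying out the integral gives A² · a_0.
Substituting a_0 = 3.266 gives A² = 0.30618, so A = 0.55334.

A ≈ 0.5533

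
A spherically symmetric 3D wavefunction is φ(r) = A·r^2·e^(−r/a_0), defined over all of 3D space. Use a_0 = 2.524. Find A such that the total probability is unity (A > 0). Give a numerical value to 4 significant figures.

A ≈ 0.004656

We need A² ∫|f|² 4πr² dr = 1, taking the integral from 0 to ∞.
With φ = A·r^2·e^(−r/a_0), the integral evaluates to A²·[45·π·a_0^7/2].
So A² = (45·π·a_0^7/2)^(−1).
With a_0 = 2.524: A² = 0.000021679 and A = 0.0046561.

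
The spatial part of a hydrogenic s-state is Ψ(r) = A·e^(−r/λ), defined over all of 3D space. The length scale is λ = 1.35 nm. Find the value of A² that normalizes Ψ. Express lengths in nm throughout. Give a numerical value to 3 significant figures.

Normalization requires ∫|Ψ|² 4πr² dr = 1, integrated from 0 to ∞.
In 3D with spherical symmetry the volume element is 4πr² dr.
Recall ∫₀^∞ r^m e^(−r/β) dr = m!·β^(m+1), carrying out the integral gives A² · π·λ^3.
Hence A² = 1/[π·λ^3].
Substituting λ = 1.35 gives A² = 0.1294, so A = 0.3597.

A^2 ≈ 0.129 nm^(-3)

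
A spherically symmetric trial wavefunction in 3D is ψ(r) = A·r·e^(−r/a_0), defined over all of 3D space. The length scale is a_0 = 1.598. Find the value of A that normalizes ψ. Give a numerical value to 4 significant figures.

A ≈ 0.1009

Require ∫ |ψ|² 4πr² dr = 1 over the whole domain.
In 3D with spherical symmetry the volume element is 4πr² dr.
The integral (without the A² prefactor) comes out to 3·π·a_0^5.
Plugging in a_0 = 1.598 yields A = 0.10091.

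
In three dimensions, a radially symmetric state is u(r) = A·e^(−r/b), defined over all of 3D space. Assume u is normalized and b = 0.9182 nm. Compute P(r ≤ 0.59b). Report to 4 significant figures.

P = ∫ |u|² 4πr² dr over r ≤ 0.59b.
A² is fixed by ∫₀^∞ 4πr²|u|² dr = 1, i.e. A² = (π·b^3)^(−1).
Let t = r/b; then A², 4π and the length scale all cancel, so P = ∫_{0}^{0.59} t^2·e^(-2·t) dt ÷ ∫_{0}^{∞} t^2·e^(-2·t) dt.
With ∫ t^2·e^(-2·t) dt = -(2·t^2 + 2·t + 1)·e^(-2·t)/4 + C, the region integral is ≈ 0.0290512 and the full one is 1/4.
The region integral divided by the full integral gives P = 0.11620.

P ≈ 0.1162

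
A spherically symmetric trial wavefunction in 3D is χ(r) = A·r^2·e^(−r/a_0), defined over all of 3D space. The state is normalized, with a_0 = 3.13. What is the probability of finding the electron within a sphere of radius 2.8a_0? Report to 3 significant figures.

P ≈ 0.330

P = ∫ |χ|² 4πr² dr over r ≤ 2.8a_0.
The full normalization integral is A²·[45·π·a_0^7/2] = 1, fixing A².
Substituting u = r/a_0, A², 4π and the length scale all cancel in the ratio: P = ∫_{0}^{2.8} u^6·e^(-2·u) du / ∫_{0}^{∞} u^6·e^(-2·u) du.
With ∫ u^6·e^(-2·u) du = -(4·u^6 + 12·u^5 + 30·u^4 + 60·u^3 + 90·u^2 + 90·u + 45)·e^(-2·u)/8 + C, the region integral is ≈ 1.8548 and the full one is 45/8.
The region integral divided by the full integral gives P = 0.3297.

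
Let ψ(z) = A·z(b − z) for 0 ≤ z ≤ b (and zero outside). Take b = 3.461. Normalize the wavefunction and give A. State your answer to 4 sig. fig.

A ≈ 0.2458

The normalization condition is ∫|ψ|² dz = 1 from 0 to b.
With ψ = A·z(b − z), the integral evaluates to A²·[b^5/30].
Setting this equal to 1 gives A² = 1/(b^5/30).
With b = 3.461: A² = 0.060411 and A = 0.24579.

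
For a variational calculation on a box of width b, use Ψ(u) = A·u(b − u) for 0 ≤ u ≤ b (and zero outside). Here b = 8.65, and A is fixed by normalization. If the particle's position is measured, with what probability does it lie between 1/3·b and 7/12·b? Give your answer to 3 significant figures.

P ≈ 0.444

The probability is P = ∫ |Ψ|² du over [1/3·b, 7/12·b].
The normalization integral ∫|Ψ|²du over the whole domain equals b^5/30·A², and A² cancels in the ratio.
In terms of t = u/b (A² and the length scale cancel between numerator and denominator), P = [∫_{1/3}^{7/12} t^2·(1 - t)^2 dt] / [∫_{0}^{1} t^2·(1 - t)^2 dt].
With ∫ t^2·(1 - t)^2 dt = t^3·(6·t^2 - 15·t + 10)/30 + C, the region integral is ≈ 0.014783 and the full one is 1/30.
This works out to P = 0.4435.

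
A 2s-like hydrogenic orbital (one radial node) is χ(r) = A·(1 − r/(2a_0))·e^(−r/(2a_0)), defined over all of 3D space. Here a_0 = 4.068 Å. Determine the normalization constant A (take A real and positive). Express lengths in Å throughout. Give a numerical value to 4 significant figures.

We need A² ∫|f|² 4πr² dr = 1, taking the integral from 0 to ∞.
Using ∫₀^∞ rⁿ e^(−αr) dr = n!/αⁿ⁺¹, carrying out the integral gives A² · 8·π·a_0^3.
Hence A² = 1/[8·π·a_0^3].
With a_0 = 4.068: A² = 0.00059104 and A = 0.024311.

A ≈ 0.02431 Å^(-3/2)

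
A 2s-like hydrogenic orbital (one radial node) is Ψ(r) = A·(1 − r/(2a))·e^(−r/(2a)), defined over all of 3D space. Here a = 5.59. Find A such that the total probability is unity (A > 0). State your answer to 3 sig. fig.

We need A² ∫|f|² 4πr² dr = 1, taking the integral from 0 to ∞.
(Spherical symmetry: dV = 4πr² dr.)
Recall ∫₀^∞ r^m e^(−r/β) dr = m!·β^(m+1), with Ψ = A·(1 − r/(2a))·e^(−r/(2a)), the integral evaluates to A²·[8·π·a^3].
So A² = (8·π·a^3)^(−1).
Plugging in a = 5.59 yields A = 0.01509.

A ≈ 0.0151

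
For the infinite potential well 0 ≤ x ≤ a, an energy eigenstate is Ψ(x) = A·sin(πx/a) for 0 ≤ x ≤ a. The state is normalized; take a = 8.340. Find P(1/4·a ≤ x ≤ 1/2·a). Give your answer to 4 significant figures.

|Ψ|² is the probability density, so P = ∫_{1/4·a}^{1/2·a} |Ψ|² dx.
Since A² = 1/(a/2), this is the region integral divided by the full normalization integral.
Substituting u = x/a, A² and the length scale cancel in the ratio: P = ∫_{1/4}^{1/2} sin(π·u)^2 du / ∫_{0}^{1} sin(π·u)^2 du.
Using ∫ sin(π·u)^2 du = u/2 - sin(2·π·u)/(4·π), the numerator is 1/(4·π) + 1/8 and the denominator is 1/2.
Evaluating gives P = (2 + π)/(4·π).

P ≈ 0.4092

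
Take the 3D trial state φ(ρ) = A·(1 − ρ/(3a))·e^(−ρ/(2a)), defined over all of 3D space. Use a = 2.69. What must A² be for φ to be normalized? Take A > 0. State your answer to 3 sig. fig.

The normalization condition is ∫|φ|² 4πρ² dρ = 1 from 0 to ∞.
The angular integral contributes 4π, leaving ∫₀^∞ ρ²|φ|² dρ.
Carrying out the integral gives A² · 8·π·a^3/3.
Setting this equal to 1 gives A² = 1/(8·π·a^3/3).
Plugging in a = 2.69 yields A = 0.07831.

A^2 ≈ 0.00613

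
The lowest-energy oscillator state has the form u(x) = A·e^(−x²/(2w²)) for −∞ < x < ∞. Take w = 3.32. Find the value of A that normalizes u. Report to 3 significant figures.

The normalization condition is ∫|u|² dx = 1 from −∞ to ∞.
Carrying out the integral gives A² · √(π)·w.
Setting this equal to 1 gives A² = 1/(√(π)·w).
Substituting w = 3.32 gives A² = 0.1699, so A = 0.4122.

A ≈ 0.412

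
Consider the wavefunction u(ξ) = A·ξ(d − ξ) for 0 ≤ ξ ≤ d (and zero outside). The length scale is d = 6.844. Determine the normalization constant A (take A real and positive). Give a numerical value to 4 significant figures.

A ≈ 0.04470

We need A² ∫|f|² dξ = 1, taking the integral from 0 to d.
With u = A·ξ(d − ξ), the integral evaluates to A²·[d^5/30].
Plugging in d = 6.844 yields A = 0.044698.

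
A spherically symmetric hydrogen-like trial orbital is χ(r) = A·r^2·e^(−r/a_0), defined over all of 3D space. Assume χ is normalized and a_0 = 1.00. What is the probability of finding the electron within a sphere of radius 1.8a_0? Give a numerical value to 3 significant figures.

P ≈ 0.0733

P = ∫ |χ|² 4πr² dr over r ≤ 1.8a_0.
The full normalization integral is A²·[45·π·a_0^7/2] = 1, fixing A².
In terms of u = r/a_0 (A², 4π and the length scale all cancel between numerator and denominator), P = [∫_{0}^{1.8} u^6·e^(-2·u) du] / [∫_{0}^{∞} u^6·e^(-2·u) du].
Using ∫ u^6·e^(-2·u) du = -(4·u^6 + 12·u^5 + 30·u^4 + 60·u^3 + 90·u^2 + 90·u + 45)·e^(-2·u)/8, the numerator is ≈ 0.41216 and the denominator is 45/8.
This evaluates to P = 0.07327.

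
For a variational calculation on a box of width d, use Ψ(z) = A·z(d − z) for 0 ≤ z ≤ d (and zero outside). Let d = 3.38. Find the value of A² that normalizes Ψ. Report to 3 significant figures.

A^2 ≈ 0.0680

We need A² ∫|f|² dz = 1, taking the integral from 0 to d.
With Ψ = A·z(d − z), the integral evaluates to A²·[d^5/30].
Setting this equal to 1 gives A² = 1/(d^5/30).
Plugging in d = 3.38 yields A = 0.2608.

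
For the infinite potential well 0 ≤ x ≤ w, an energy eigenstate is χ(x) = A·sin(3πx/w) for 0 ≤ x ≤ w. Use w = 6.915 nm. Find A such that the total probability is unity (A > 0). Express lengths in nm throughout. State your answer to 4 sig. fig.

A ≈ 0.5378 nm^(-1/2)

Require ∫ |χ|² dx = 1 over the whole domain.
With ∫₀^w sin²(nπx/w) dx = w/2, with χ = A·sin(3πx/w), the integral evaluates to A²·[w/2].
Setting this equal to 1 gives A² = 1/(w/2).
Substituting w = 6.915 gives A² = 0.28923, so A = 0.53780.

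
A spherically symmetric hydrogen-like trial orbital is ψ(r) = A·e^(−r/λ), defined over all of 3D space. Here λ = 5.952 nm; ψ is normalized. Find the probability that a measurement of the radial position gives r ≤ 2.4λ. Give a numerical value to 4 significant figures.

P ≈ 0.8575

With dV = 4πr²dr, the probability is ∫|ψ|² dV over r ≤ 2.4λ.
A² is fixed by ∫₀^∞ 4πr²|ψ|² dr = 1, i.e. A² = (π·λ^3)^(−1).
Substituting u = r/λ, A², 4π and the length scale all cancel in the ratio: P = ∫_{0}^{2.4} u^2·e^(-2·u) du / ∫_{0}^{∞} u^2·e^(-2·u) du.
With ∫ u^2·e^(-2·u) du = -(2·u^2 + 2·u + 1)·e^(-2·u)/4 + C, the region integral is 1/4 - 433·e^(-24/5)/100 and the full one is 1/4.
This evaluates to P = 0.85746.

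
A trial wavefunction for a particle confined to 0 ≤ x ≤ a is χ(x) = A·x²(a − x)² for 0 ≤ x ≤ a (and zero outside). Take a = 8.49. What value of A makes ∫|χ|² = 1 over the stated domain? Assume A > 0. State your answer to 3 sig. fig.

Normalization requires ∫|χ|² dx = 1, integrated from 0 to a.
Expanding the polynomial and integrating term by term, ∫|χ|² dx = A²·(a^9/630).
Setting this equal to 1 gives A² = 1/(a^9/630).
Plugging in a = 8.49 yields A = 0.001658.

A ≈ 0.00166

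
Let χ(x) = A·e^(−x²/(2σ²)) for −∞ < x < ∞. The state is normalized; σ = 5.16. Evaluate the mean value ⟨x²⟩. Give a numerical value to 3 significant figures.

⟨x²⟩ = ∫ x^2 |χ|² dx over the full domain.
With ∫_{−∞}^{∞} x^(2m) e^(−αx²) dx = (2m−1)!!·√π / (2^m α^(m+1/2)), the ratio of the moment integral to the normalization integral gives ⟨x²⟩ = σ^2/2.
With σ = 5.16, ⟨x^2⟩ = 13.31.

⟨x^2⟩ ≈ 13.3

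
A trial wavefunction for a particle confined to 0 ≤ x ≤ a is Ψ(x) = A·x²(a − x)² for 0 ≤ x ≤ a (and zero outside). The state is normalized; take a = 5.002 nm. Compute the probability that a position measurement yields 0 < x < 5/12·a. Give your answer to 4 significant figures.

P ≈ 0.3023

P = ∫_{0}^{5/12·a} |Ψ(x)|² dx.
Since A² = 1/(a^9/630), this is the region integral divided by the full normalization integral.
In terms of u = x/a (A² and the length scale cancel between numerator and denominator), P = [∫_{0}^{5/12} u^4·(1 - u)^4 du] / [∫_{0}^{1} u^4·(1 - u)^4 du].
With ∫ u^4·(1 - u)^4 du = u^5·(70·u^4 - 315·u^3 + 540·u^2 - 420·u + 126)/630 + C, the region integral is ≈ 0.000479889 and the full one is 1/630.
This works out to P = 0.30233.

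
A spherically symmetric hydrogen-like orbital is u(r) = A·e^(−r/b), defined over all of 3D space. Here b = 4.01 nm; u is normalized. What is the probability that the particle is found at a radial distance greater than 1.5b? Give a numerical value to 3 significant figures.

Integrate the radial probability density 4πr²|u|² over r > 1.5b.
Normalization gives A² = 1/(π·b^3).
Let t = r/b; then A², 4π and the length scale all cancel, so P = ∫_{1.5}^{∞} t^2·e^(-2·t) dt ÷ ∫_{0}^{∞} t^2·e^(-2·t) dt.
With ∫ t^2·e^(-2·t) dt = -(2·t^2 + 2·t + 1)·e^(-2·t)/4 + C, the region integral is 17·e^(-3)/8 and the full one is 1/4.
The region integral divided by the full integral gives P = 0.4232.

P ≈ 0.423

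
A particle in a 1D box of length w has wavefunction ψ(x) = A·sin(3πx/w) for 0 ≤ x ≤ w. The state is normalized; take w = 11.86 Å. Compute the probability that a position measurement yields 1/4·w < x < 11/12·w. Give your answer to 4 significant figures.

|ψ|² is the probability density, so P = ∫_{1/4·w}^{11/12·w} |ψ|² dx.
With A² fixed by ∫|ψ|² = 1, i.e. A² = (w/2)^(−1), substitute and integrate.
In terms of u = x/w (A² and the length scale cancel between numerator and denominator), P = [∫_{1/4}^{11/12} sin(3·π·u)^2 du] / [∫_{0}^{1} sin(3·π·u)^2 du].
Using ∫ sin(3·π·u)^2 du = u/2 - sin(6·π·u)/(12·π), the numerator is 1/3 and the denominator is 1/2.
Evaluating gives P = 2/3.

P ≈ 0.6667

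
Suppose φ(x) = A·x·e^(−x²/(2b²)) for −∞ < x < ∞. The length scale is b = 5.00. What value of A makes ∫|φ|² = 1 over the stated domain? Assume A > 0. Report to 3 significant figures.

A ≈ 0.0950

Require ∫ |φ|² dx = 1 over the whole domain.
Differentiating ∫e^(−αx²) dx = √(π/α) under α to get the higher moments, with φ = A·x·e^(−x²/(2b²)), the integral evaluates to A²·[√(π)·b^3/2].
Hence A² = 1/[√(π)·b^3/2].
Substituting b = 5.00 gives A² = 0.009027, so A = 0.09501.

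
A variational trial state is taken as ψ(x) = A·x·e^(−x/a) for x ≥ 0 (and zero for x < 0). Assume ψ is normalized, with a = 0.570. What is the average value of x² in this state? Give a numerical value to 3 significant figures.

⟨x^2⟩ ≈ 0.975

By definition ⟨x²⟩ = ∫ x^2 |ψ(x)|² dx.
The ratio of the moment integral to the normalization integral gives ⟨x²⟩ = 3·a^2.
With a = 0.570, ⟨x^2⟩ = 0.9747.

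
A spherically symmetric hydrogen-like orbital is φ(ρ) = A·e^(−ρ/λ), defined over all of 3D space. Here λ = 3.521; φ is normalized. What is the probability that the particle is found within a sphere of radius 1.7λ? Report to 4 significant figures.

P ≈ 0.6603

P = ∫ |φ|² 4πρ² dρ over ρ ≤ 1.7λ.
The full normalization integral is A²·[π·λ^3] = 1, fixing A².
In terms of u = ρ/λ (A², 4π and the length scale all cancel between numerator and denominator), P = [∫_{0}^{1.7} u^2·e^(-2·u) du] / [∫_{0}^{∞} u^2·e^(-2·u) du].
Using ∫ u^2·e^(-2·u) du = -(2·u^2 + 2·u + 1)·e^(-2·u)/4, the numerator is 1/4 - 509·e^(-17/5)/200 and the denominator is 1/4.
This evaluates to P = 0.66026.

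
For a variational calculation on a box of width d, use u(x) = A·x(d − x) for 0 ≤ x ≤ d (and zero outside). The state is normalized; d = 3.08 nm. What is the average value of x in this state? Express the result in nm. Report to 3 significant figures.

The expectation value is the |u|²-weighted average of x: ∫ x|u|² dx.
Evaluating both integrals, ⟨x⟩ = d/2.
With d = 3.08, ⟨x⟩ = 1.540.

⟨x⟩ ≈ 1.54 nm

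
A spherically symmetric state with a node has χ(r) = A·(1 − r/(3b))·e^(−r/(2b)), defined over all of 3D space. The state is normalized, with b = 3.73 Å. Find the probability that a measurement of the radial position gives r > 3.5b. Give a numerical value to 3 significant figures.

P ≈ 0.645

P = ∫ |χ|² 4πr² dr over r > 3.5b.
The full normalization integral is A²·[8·π·b^3/3] = 1, fixing A².
Let u = r/b; then A², 4π and the length scale all cancel, so P = ∫_{3.5}^{∞} u^2·(1 - u/3)^2·e^(-u) du ÷ ∫_{0}^{∞} u^2·(1 - u/3)^2·e^(-u) du.
An antiderivative of u^2·(1 - u/3)^2·e^(-u) is (-u^4 + 2·u^3 - 3·u^2 - 6·u - 6)·e^(-u)/9; evaluating from 3.5 to ∞ gives 683·e^(-7/2)/48, while the full integral is 2/3.
The region integral divided by the full integral gives P = 0.6445.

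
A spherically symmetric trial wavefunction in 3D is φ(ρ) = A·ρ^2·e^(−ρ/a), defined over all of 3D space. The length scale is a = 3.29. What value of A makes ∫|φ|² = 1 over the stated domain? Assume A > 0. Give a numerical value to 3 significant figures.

The normalization condition is ∫|φ|² 4πρ² dρ = 1 from 0 to ∞.
(Spherical symmetry: dV = 4πρ² dρ.)
Recall ∫₀^∞ ρ^m e^(−ρ/β) dρ = m!·β^(m+1), carrying out the integral gives A² · 45·π·a^7/2.
Setting this equal to 1 gives A² = 1/(45·π·a^7/2).
With a = 3.29: A² = 0.000003391 and A = 0.001841.

A ≈ 0.00184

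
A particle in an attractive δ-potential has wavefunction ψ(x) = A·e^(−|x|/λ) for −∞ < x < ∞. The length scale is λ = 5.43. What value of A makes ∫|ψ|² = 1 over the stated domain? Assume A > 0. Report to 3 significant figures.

We need A² ∫|f|² dx = 1, taking the integral from −∞ to ∞.
With ∫₀^∞ x^0 e^(−αx) dx = 0!/α^1, ∫|ψ|² dx = A²·(λ).
So A² = (λ)^(−1).
With λ = 5.43: A² = 0.1842 and A = 0.4291.

A ≈ 0.429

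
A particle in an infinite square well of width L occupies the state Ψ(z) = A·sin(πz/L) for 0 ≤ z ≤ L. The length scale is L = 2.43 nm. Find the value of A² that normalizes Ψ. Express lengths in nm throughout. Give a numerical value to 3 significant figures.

We need A² ∫|f|² dz = 1, taking the integral from 0 to L.
Using sin²θ = (1 − cos 2θ)/2, ∫|Ψ|² dz = A²·(L/2).
Hence A² = 1/[L/2].
With L = 2.43: A² = 0.8230 and A = 0.9072.

A^2 ≈ 0.823 nm^(-1)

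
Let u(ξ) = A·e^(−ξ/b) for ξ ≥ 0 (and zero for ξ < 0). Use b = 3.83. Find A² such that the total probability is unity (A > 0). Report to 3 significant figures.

Require ∫ |u|² dξ = 1 over the whole domain.
Carrying out the integral gives A² · b/2.
Setting this equal to 1 gives A² = 1/(b/2).
With b = 3.83: A² = 0.5222 and A = 0.7226.

A^2 ≈ 0.522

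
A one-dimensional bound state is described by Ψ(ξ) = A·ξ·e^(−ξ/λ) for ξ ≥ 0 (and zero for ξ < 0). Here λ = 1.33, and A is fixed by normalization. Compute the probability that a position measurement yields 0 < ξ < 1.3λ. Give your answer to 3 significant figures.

P = ∫_{0}^{1.3λ} |Ψ(ξ)|² dξ.
With A² fixed by ∫|Ψ|² = 1, i.e. A² = (λ^3/4)^(−1), substitute and integrate.
Let u = ξ/λ; then A² and the length scale cancel, so P = ∫_{0}^{1.3} u^2·e^(-2·u) du ÷ ∫_{0}^{∞} u^2·e^(-2·u) du.
An antiderivative of u^2·e^(-2·u) is -(2·u^2 + 2·u + 1)·e^(-2·u)/4; evaluating from 0 to 1.3 gives 1/4 - 349·e^(-13/5)/200, while the full integral is 1/4.
The result is P = 0.4816.

P ≈ 0.482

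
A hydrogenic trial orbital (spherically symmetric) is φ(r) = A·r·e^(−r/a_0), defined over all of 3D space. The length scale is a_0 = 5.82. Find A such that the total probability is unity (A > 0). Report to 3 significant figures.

A ≈ 0.00399

We need A² ∫|f|² 4πr² dr = 1, taking the integral from 0 to ∞.
Using ∫₀^∞ rⁿ e^(−αr) dr = n!/αⁿ⁺¹, carrying out the integral gives A² · 3·π·a_0^5.
Substituting a_0 = 5.82 gives A² = 0.00001589, so A = 0.003986.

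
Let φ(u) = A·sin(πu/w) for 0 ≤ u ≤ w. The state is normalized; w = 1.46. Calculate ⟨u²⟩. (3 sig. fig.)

⟨u^2⟩ ≈ 0.603

The expectation value is the |φ|²-weighted average of u^2: ∫ u^2|φ|² du.
With ∫₀^w sin²(nπu/w) du = w/2, evaluating both integrals, ⟨u²⟩ = -w^2/(2·π^2) + w^2/3.
Putting w = 1.46 gives 0.6025.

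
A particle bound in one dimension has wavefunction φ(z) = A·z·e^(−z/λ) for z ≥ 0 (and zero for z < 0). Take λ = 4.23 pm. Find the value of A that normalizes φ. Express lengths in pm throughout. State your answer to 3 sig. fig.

The normalization condition is ∫|φ|² dz = 1 from 0 to ∞.
With φ = A·z·e^(−z/λ), the integral evaluates to A²·[λ^3/4].
With λ = 4.23: A² = 0.05285 and A = 0.2299.

A ≈ 0.230 pm^(-3/2)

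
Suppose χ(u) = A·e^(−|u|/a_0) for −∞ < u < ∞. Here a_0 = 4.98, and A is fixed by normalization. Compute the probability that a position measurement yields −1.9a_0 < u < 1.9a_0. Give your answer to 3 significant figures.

P = ∫_{−1.9a_0}^{1.9a_0} |χ(u)|² du.
Since A² = 1/(a_0), this is the region integral divided by the full normalization integral.
By symmetry take twice the u ≥ 0 contribution in numerator and denominator; the 2's cancel. In terms of t = u/a_0 (A² and the length scale cancel between numerator and denominator), P = [∫_{0}^{1.9} e^(-2·t) dt] / [∫_{0}^{∞} e^(-2·t) dt].
An antiderivative of e^(-2·t) is -e^(-2·t)/2; evaluating from 0 to 1.9 gives 1/2 - e^(-19/5)/2, while the full integral is 1/2.
Evaluating gives P = 0.9776.

P ≈ 0.978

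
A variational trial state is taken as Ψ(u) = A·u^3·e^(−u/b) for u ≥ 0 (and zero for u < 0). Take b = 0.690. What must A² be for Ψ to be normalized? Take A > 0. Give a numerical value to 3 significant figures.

A^2 ≈ 2.39

Require ∫ |Ψ|² du = 1 over the whole domain.
Recall ∫₀^∞ u^m e^(−u/β) du = m!·β^(m+1), carrying out the integral gives A² · 45·b^7/8.
Substituting b = 0.690 gives A² = 2.387, so A = 1.545.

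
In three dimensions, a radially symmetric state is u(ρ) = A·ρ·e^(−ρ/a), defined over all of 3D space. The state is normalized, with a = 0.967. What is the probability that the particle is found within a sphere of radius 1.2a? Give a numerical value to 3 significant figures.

Integrate the radial probability density 4πρ²|u|² over ρ ≤ 1.2a.
Normalization gives A² = 1/(3·π·a^5).
In terms of t = ρ/a (A², 4π and the length scale all cancel between numerator and denominator), P = [∫_{0}^{1.2} t^4·e^(-2·t) dt] / [∫_{0}^{∞} t^4·e^(-2·t) dt].
An antiderivative of t^4·e^(-2·t) is -(t^4/2 + t^3 + 3·t^2/2 + 3·t/2 + 3/4)·e^(-2·t); evaluating from 0 to 1.2 gives ≈ 0.071901, while the full integral is 3/4.
The region integral divided by the full integral gives P = 0.09587.

P ≈ 0.0959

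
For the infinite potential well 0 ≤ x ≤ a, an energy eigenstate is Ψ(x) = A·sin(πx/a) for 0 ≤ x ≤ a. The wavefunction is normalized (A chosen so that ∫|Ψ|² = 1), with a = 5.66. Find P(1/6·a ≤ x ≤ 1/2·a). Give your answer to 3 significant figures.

P ≈ 0.471

The probability is P = ∫ |Ψ|² dx over [1/6·a, 1/2·a].
With A² fixed by ∫|Ψ|² = 1, i.e. A² = (a/2)^(−1), substitute and integrate.
In terms of u = x/a (A² and the length scale cancel between numerator and denominator), P = [∫_{1/6}^{1/2} sin(π·u)^2 du] / [∫_{0}^{1} sin(π·u)^2 du].
Using ∫ sin(π·u)^2 du = u/2 - sin(2·π·u)/(4·π), the numerator is √(3)/(8·π) + 1/6 and the denominator is 1/2.
This works out to P = (√(3)/4 + π/3)/π.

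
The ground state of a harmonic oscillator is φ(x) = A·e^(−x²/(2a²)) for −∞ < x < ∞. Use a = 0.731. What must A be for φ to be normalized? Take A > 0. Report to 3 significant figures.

We need A² ∫|f|² dx = 1, taking the integral from −∞ to ∞.
Carrying out the integral gives A² · √(π)·a.
Setting this equal to 1 gives A² = 1/(√(π)·a).
With a = 0.731: A² = 0.7718 and A = 0.8785.

A ≈ 0.879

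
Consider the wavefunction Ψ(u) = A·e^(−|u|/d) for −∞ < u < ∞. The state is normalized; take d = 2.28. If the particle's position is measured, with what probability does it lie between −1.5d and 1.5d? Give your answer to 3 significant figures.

|Ψ|² is the probability density, so P = ∫_{−1.5d}^{1.5d} |Ψ|² du.
With A² fixed by ∫|Ψ|² = 1, i.e. A² = (d)^(−1), substitute and integrate.
By symmetry take twice the u ≥ 0 contribution in numerator and denominator; the 2's cancel. In terms of t = u/d (A² and the length scale cancel between numerator and denominator), P = [∫_{0}^{1.5} e^(-2·t) dt] / [∫_{0}^{∞} e^(-2·t) dt].
An antiderivative of e^(-2·t) is -e^(-2·t)/2; evaluating from 0 to 1.5 gives 1/2 - e^(-3)/2, while the full integral is 1/2.
This works out to P = 0.9502.

P ≈ 0.950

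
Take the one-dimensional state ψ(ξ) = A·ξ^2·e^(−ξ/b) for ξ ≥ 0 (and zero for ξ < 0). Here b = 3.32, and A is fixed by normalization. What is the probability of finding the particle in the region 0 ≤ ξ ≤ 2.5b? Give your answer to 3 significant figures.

|ψ|² is the probability density, so P = ∫_{0}^{2.5b} |ψ|² dξ.
Since A² = 1/(3·b^5/4), this is the region integral divided by the full normalization integral.
In terms of u = ξ/b (A² and the length scale cancel between numerator and denominator), P = [∫_{0}^{2.5} u^4·e^(-2·u) du] / [∫_{0}^{∞} u^4·e^(-2·u) du].
Using ∫ u^4·e^(-2·u) du = -(u^4/2 + u^3 + 3·u^2/2 + 3·u/2 + 3/4)·e^(-2·u), the numerator is 3/4 - 1569·e^(-5)/32 and the denominator is 3/4.
Taking the ratio, P = 0.5595.

P ≈ 0.560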